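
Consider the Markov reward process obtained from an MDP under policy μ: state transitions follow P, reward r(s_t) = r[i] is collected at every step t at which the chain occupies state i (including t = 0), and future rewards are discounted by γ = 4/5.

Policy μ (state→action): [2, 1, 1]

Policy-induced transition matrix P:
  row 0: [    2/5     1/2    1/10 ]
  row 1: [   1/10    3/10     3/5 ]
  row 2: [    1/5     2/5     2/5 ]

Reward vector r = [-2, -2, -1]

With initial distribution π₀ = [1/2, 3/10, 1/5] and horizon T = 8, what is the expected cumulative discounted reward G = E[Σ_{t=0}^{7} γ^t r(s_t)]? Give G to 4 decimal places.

G = -6.9022

t=0: π = [0.5000, 0.3000, 0.2000], E[r] = -1.8000, γ^t·E[r] = -1.800000, running G = -1.800000
t=1: π = [0.2700, 0.4200, 0.3100], E[r] = -1.6900, γ^t·E[r] = -1.352000, running G = -3.152000
t=2: π = [0.2120, 0.3850, 0.4030], E[r] = -1.5970, γ^t·E[r] = -1.022080, running G = -4.174080
t=3: π = [0.2039, 0.3827, 0.4134], E[r] = -1.5866, γ^t·E[r] = -0.812339, running G = -4.986419
t=4: π = [0.2025, 0.3821, 0.4154], E[r] = -1.5846, γ^t·E[r] = -0.649064, running G = -5.635484
t=5: π = [0.2023, 0.3820, 0.4157], E[r] = -1.5843, γ^t·E[r] = -0.519153, running G = -6.154637
t=6: π = [0.2023, 0.3820, 0.4157], E[r] = -1.5843, γ^t·E[r] = -0.415309, running G = -6.569946
t=7: π = [0.2022, 0.3820, 0.4157], E[r] = -1.5843, γ^t·E[r] = -0.332246, running G = -6.902192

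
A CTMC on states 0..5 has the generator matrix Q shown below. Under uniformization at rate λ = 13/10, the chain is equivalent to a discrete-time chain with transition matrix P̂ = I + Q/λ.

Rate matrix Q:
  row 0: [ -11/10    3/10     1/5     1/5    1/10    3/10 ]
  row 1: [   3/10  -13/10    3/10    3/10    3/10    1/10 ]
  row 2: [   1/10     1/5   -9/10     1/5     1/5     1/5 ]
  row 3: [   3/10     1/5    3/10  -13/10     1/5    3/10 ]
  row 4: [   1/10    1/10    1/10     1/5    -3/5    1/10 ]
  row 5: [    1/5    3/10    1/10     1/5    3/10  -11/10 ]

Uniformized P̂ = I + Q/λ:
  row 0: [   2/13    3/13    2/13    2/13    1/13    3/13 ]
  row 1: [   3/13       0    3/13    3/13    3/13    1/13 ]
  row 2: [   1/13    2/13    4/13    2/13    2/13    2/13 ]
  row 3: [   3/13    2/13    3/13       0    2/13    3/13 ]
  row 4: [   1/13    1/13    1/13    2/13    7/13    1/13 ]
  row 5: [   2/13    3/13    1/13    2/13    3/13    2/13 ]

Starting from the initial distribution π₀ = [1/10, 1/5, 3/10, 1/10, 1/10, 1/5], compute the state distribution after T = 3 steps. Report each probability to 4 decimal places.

π = [0.1425, 0.1361, 0.1724, 0.1428, 0.2600, 0.1461]

t=0: π = [0.1000, 0.2000, 0.3000, 0.1000, 0.1000, 0.2000]
t=1: π = [0.1462, 0.1385, 0.2000, 0.1538, 0.2154, 0.1462]
t=2: π = [0.1444, 0.1385, 0.1793, 0.1408, 0.2473, 0.1497]
t=3: π = [0.1425, 0.1361, 0.1724, 0.1428, 0.2600, 0.1461]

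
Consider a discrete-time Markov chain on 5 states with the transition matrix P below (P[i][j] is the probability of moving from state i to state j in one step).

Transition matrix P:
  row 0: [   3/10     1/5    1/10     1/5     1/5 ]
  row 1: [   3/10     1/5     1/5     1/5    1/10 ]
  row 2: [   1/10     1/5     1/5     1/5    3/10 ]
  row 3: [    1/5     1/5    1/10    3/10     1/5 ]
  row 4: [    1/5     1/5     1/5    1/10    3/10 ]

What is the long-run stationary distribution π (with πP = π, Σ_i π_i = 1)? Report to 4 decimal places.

Balance equations π_j = Σ_i π_i·P[i][j]:
  π_0 = 3/10·π_0 + 3/10·π_1 + 1/10·π_2 + 1/5·π_3 + 1/5·π_4
  π_1 = 1/5·π_0 + 1/5·π_1 + 1/5·π_2 + 1/5·π_3 + 1/5·π_4
  π_2 = 1/10·π_0 + 1/5·π_1 + 1/5·π_2 + 1/10·π_3 + 1/5·π_4
  π_3 = 1/5·π_0 + 1/5·π_1 + 1/5·π_2 + 3/10·π_3 + 1/10·π_4
  normalize: π_0 + π_1 + π_2 + π_3 + π_4 = 1
Solving the linear system gives exactly π = [817/3600, 1/5, 63/400, 713/3600, 87/400].

π = [0.2269, 0.2000, 0.1575, 0.1981, 0.2175]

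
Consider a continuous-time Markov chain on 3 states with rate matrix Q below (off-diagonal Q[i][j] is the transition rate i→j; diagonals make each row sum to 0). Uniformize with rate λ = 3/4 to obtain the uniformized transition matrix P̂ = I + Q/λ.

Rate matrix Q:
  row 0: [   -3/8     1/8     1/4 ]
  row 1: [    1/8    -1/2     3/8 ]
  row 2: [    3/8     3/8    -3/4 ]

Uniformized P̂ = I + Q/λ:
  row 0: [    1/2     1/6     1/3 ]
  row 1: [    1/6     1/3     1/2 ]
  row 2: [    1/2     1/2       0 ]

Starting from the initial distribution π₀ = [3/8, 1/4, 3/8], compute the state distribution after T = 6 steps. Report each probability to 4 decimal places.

t=0: π = [0.3750, 0.2500, 0.3750]
t=1: π = [0.4167, 0.3333, 0.2500]
t=2: π = [0.3889, 0.3056, 0.3056]
t=3: π = [0.3981, 0.3194, 0.2824]
t=4: π = [0.3935, 0.3140, 0.2924]
t=5: π = [0.3953, 0.3165, 0.2882]
t=6: π = [0.3945, 0.3155, 0.2900]

π = [0.3945, 0.3155, 0.2900]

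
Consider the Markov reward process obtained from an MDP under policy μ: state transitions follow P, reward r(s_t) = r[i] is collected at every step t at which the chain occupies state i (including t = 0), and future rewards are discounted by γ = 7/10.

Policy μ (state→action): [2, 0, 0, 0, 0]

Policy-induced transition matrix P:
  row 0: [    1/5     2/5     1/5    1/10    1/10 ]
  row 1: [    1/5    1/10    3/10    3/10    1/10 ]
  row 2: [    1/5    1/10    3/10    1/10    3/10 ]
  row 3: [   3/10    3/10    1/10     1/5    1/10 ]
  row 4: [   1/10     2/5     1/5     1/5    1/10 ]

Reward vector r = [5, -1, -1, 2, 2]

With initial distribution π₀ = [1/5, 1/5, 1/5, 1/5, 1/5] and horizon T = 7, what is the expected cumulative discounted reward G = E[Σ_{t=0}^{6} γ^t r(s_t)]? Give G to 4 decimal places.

t=0: π = [0.2000, 0.2000, 0.2000, 0.2000, 0.2000], E[r] = 1.4000, γ^t·E[r] = 1.400000, running G = 1.400000
t=1: π = [0.2000, 0.2600, 0.2200, 0.1800, 0.1400], E[r] = 1.1600, γ^t·E[r] = 0.812000, running G = 2.212000
t=2: π = [0.2040, 0.2380, 0.2300, 0.1840, 0.1440], E[r] = 1.2080, γ^t·E[r] = 0.591920, running G = 2.803920
t=3: π = [0.2040, 0.2412, 0.2284, 0.1804, 0.1460], E[r] = 1.2032, γ^t·E[r] = 0.412698, running G = 3.216618
t=4: π = [0.2034, 0.2411, 0.2289, 0.1809, 0.1457], E[r] = 1.2003, γ^t·E[r] = 0.288197, running G = 3.504814
t=5: π = [0.2035, 0.2409, 0.2289, 0.1809, 0.1458], E[r] = 1.2011, γ^t·E[r] = 0.201867, running G = 3.706681
t=6: π = [0.2035, 0.2410, 0.2289, 0.1808, 0.1458], E[r] = 1.2009, γ^t·E[r] = 0.141290, running G = 3.847971

G = 3.8480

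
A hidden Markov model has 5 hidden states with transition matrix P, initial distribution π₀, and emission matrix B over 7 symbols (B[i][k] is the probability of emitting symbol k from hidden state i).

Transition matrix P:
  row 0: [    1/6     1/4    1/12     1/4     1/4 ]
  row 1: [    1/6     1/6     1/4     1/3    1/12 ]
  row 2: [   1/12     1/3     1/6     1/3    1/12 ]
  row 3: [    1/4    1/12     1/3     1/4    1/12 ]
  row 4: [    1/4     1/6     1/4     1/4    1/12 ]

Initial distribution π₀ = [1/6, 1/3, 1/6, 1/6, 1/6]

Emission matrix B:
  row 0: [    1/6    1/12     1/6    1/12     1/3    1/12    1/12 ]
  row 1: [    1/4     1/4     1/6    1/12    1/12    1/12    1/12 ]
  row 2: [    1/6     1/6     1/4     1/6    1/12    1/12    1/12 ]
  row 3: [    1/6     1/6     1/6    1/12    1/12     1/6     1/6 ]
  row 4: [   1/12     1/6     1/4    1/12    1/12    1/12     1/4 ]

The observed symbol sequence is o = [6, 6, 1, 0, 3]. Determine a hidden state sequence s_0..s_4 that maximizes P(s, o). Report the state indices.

t=0: δ = [1.389e-02, 2.778e-02, 1.389e-02, 2.778e-02, 4.167e-02]  (obs o_0=6)
t=1: δ = [8.681e-04, 5.787e-04, 8.681e-04, 1.736e-03, 8.681e-04]  ψ = [4, 4, 4, 4, 0]  (obs o_1=6)
t=2: δ = [3.617e-05, 7.234e-05, 9.645e-05, 7.234e-05, 3.617e-05]  ψ = [3, 2, 3, 3, 0]  (obs o_2=1)
t=3: δ = [3.014e-06, 8.038e-06, 4.019e-06, 5.358e-06, 7.535e-07]  ψ = [3, 2, 3, 2, 0]  (obs o_3=0)
t=4: δ = [1.116e-07, 1.116e-07, 3.349e-07, 2.233e-07, 6.279e-08]  ψ = [1, 1, 1, 1, 0]  (obs o_4=3)
backtrack: best end state = 2; path = [4, 3, 2, 1, 2]

path = [4, 3, 2, 1, 2]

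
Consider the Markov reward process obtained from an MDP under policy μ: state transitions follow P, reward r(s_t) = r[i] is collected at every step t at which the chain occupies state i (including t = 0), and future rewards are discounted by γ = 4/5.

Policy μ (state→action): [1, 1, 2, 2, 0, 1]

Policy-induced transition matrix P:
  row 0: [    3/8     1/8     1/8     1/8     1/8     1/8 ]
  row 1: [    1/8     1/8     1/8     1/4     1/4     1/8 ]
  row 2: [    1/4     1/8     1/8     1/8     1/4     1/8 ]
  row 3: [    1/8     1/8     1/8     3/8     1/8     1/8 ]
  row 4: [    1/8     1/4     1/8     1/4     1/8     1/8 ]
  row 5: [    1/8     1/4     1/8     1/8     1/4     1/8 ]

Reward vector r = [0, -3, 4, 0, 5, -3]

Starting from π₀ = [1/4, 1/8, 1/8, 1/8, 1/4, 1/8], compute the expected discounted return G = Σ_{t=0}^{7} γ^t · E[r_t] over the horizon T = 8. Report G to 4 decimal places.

t=0: π = [0.2500, 0.1250, 0.1250, 0.1250, 0.2500, 0.1250], E[r] = 1.0000, γ^t·E[r] = 1.000000, running G = 1.000000
t=1: π = [0.2031, 0.1719, 0.1250, 0.2031, 0.1719, 0.1250], E[r] = 0.4688, γ^t·E[r] = 0.375000, running G = 1.375000
t=2: π = [0.1914, 0.1621, 0.1250, 0.2188, 0.1777, 0.1250], E[r] = 0.5273, γ^t·E[r] = 0.337500, running G = 1.712500
t=3: π = [0.1885, 0.1628, 0.1250, 0.2222, 0.1765, 0.1250], E[r] = 0.5190, γ^t·E[r] = 0.265750, running G = 1.978250
t=4: π = [0.1877, 0.1627, 0.1250, 0.2230, 0.1766, 0.1250], E[r] = 0.5200, γ^t·E[r] = 0.212975, running G = 2.191225
t=5: π = [0.1876, 0.1627, 0.1250, 0.2232, 0.1766, 0.1250], E[r] = 0.5198, γ^t·E[r] = 0.170338, running G = 2.361563
t=6: π = [0.1875, 0.1627, 0.1250, 0.2232, 0.1766, 0.1250], E[r] = 0.5198, γ^t·E[r] = 0.136274, running G = 2.497836
t=7: π = [0.1875, 0.1627, 0.1250, 0.2232, 0.1766, 0.1250], E[r] = 0.5198, γ^t·E[r] = 0.109019, running G = 2.606855

G = 2.6069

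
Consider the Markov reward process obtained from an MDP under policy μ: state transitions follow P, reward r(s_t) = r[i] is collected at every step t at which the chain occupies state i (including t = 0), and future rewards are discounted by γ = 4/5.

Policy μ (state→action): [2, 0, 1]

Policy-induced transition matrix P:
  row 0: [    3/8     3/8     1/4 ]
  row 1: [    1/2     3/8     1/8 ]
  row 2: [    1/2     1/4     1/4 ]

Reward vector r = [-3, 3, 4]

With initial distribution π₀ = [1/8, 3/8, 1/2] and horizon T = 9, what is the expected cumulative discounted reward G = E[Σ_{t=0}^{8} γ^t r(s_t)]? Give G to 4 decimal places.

t=0: π = [0.1250, 0.3750, 0.5000], E[r] = 2.7500, γ^t·E[r] = 2.750000, running G = 2.750000
t=1: π = [0.4844, 0.3125, 0.2031], E[r] = 0.2969, γ^t·E[r] = 0.237500, running G = 2.987500
t=2: π = [0.4395, 0.3496, 0.2109], E[r] = 0.5742, γ^t·E[r] = 0.367500, running G = 3.355000
t=3: π = [0.4451, 0.3486, 0.2063], E[r] = 0.5359, γ^t·E[r] = 0.274375, running G = 3.629375
t=4: π = [0.4444, 0.3492, 0.2064], E[r] = 0.5402, γ^t·E[r] = 0.221275, running G = 3.850650
t=5: π = [0.4445, 0.3492, 0.2063], E[r] = 0.5396, γ^t·E[r] = 0.176824, running G = 4.027474
t=6: π = [0.4444, 0.3492, 0.2064], E[r] = 0.5397, γ^t·E[r] = 0.141477, running G = 4.168951
t=7: π = [0.4444, 0.3492, 0.2063], E[r] = 0.5397, γ^t·E[r] = 0.113179, running G = 4.282130
t=8: π = [0.4444, 0.3492, 0.2063], E[r] = 0.5397, γ^t·E[r] = 0.090544, running G = 4.372674

G = 4.3727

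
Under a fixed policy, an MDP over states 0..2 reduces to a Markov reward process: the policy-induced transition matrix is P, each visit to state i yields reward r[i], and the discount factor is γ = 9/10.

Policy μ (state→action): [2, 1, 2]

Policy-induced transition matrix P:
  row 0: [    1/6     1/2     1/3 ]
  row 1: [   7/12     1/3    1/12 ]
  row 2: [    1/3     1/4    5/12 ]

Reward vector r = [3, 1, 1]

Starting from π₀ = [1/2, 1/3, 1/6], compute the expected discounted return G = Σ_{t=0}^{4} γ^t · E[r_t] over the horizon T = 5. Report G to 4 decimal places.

G = 7.3173

t=0: π = [0.5000, 0.3333, 0.1667], E[r] = 2.0000, γ^t·E[r] = 2.000000, running G = 2.000000
t=1: π = [0.3333, 0.4028, 0.2639], E[r] = 1.6667, γ^t·E[r] = 1.500000, running G = 3.500000
t=2: π = [0.3785, 0.3669, 0.2546], E[r] = 1.7569, γ^t·E[r] = 1.423125, running G = 4.923125
t=3: π = [0.3620, 0.3752, 0.2628], E[r] = 1.7240, γ^t·E[r] = 1.256766, running G = 6.179891
t=4: π = [0.3668, 0.3718, 0.2614], E[r] = 1.7336, γ^t·E[r] = 1.137417, running G = 7.317308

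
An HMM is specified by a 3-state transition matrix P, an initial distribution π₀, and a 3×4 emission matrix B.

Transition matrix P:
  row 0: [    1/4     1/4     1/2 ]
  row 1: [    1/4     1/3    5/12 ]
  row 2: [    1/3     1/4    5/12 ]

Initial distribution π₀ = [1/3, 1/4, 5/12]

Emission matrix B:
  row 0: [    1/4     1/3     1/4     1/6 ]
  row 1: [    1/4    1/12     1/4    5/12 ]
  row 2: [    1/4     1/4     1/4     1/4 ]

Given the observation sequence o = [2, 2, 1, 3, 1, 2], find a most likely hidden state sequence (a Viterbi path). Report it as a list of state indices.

t=0: δ = [8.333e-02, 6.250e-02, 1.042e-01]  (obs o_0=2)
t=1: δ = [8.681e-03, 6.510e-03, 1.085e-02]  ψ = [2, 2, 2]  (obs o_1=2)
t=2: δ = [1.206e-03, 2.261e-04, 1.130e-03]  ψ = [2, 2, 2]  (obs o_2=1)
t=3: δ = [6.279e-05, 1.256e-04, 1.507e-04]  ψ = [2, 0, 0]  (obs o_3=3)
t=4: δ = [1.674e-05, 3.489e-06, 1.570e-05]  ψ = [2, 1, 2]  (obs o_4=1)
t=5: δ = [1.308e-06, 1.047e-06, 2.093e-06]  ψ = [2, 0, 0]  (obs o_5=2)
backtrack: best end state = 2; path = [2, 2, 0, 2, 0, 2]

path = [2, 2, 0, 2, 0, 2]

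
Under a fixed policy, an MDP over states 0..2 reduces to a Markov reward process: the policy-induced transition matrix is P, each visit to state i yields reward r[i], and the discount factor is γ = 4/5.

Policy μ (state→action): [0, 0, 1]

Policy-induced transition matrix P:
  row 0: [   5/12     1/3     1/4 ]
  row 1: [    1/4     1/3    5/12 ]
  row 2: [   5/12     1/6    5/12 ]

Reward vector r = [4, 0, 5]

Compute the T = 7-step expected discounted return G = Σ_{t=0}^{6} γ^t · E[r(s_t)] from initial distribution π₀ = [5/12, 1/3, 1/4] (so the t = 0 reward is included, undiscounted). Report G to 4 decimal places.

t=0: π = [0.4167, 0.3333, 0.2500], E[r] = 2.9167, γ^t·E[r] = 2.916667, running G = 2.916667
t=1: π = [0.3611, 0.2917, 0.3472], E[r] = 3.1806, γ^t·E[r] = 2.544444, running G = 5.461111
t=2: π = [0.3681, 0.2755, 0.3565], E[r] = 3.2546, γ^t·E[r] = 2.082963, running G = 7.544074
t=3: π = [0.3708, 0.2739, 0.3553], E[r] = 3.2596, γ^t·E[r] = 1.668938, running G = 9.213012
t=4: π = [0.3710, 0.2741, 0.3549], E[r] = 3.2584, γ^t·E[r] = 1.334650, running G = 10.547663
t=5: π = [0.3710, 0.2742, 0.3548], E[r] = 3.2581, γ^t·E[r] = 1.067608, running G = 11.615270
t=6: π = [0.3710, 0.2742, 0.3548], E[r] = 3.2581, γ^t·E[r] = 0.854080, running G = 12.469350

G = 12.4694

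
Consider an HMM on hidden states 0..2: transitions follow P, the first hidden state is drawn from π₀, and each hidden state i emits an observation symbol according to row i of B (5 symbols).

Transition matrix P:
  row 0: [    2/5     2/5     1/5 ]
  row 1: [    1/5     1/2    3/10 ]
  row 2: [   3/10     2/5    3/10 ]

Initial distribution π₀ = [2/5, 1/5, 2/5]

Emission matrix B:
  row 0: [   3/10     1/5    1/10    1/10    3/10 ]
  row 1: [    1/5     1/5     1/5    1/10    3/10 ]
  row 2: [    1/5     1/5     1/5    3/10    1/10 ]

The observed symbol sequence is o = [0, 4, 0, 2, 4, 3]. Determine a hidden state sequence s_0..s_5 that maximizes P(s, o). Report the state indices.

t=0: δ = [1.200e-01, 4.000e-02, 8.000e-02]  (obs o_0=0)
t=1: δ = [1.440e-02, 1.440e-02, 2.400e-03]  ψ = [0, 0, 0]  (obs o_1=4)
t=2: δ = [1.728e-03, 1.440e-03, 8.640e-04]  ψ = [0, 1, 1]  (obs o_2=0)
t=3: δ = [6.912e-05, 1.440e-04, 8.640e-05]  ψ = [0, 1, 1]  (obs o_3=2)
t=4: δ = [8.640e-06, 2.160e-05, 4.320e-06]  ψ = [1, 1, 1]  (obs o_4=4)
t=5: δ = [4.320e-07, 1.080e-06, 1.944e-06]  ψ = [1, 1, 1]  (obs o_5=3)
backtrack: best end state = 2; path = [0, 1, 1, 1, 1, 2]

path = [0, 1, 1, 1, 1, 2]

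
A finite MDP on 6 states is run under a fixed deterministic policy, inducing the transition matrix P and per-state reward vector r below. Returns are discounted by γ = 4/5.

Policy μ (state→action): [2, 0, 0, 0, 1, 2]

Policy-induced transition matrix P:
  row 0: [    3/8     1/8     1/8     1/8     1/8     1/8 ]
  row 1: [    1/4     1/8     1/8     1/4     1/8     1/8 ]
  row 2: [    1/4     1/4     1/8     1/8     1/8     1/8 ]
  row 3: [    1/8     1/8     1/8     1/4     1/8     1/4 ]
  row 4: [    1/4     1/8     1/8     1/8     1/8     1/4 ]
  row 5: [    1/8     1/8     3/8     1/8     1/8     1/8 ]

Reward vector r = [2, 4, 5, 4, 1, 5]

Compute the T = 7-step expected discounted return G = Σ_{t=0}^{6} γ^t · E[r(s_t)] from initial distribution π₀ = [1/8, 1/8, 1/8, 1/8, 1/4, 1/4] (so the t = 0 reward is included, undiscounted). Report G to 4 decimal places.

G = 13.6886

t=0: π = [0.1250, 0.1250, 0.1250, 0.1250, 0.2500, 0.2500], E[r] = 3.3750, γ^t·E[r] = 3.375000, running G = 3.375000
t=1: π = [0.2188, 0.1406, 0.1875, 0.1563, 0.1250, 0.1719], E[r] = 3.5469, γ^t·E[r] = 2.837500, running G = 6.212500
t=2: π = [0.2363, 0.1484, 0.1680, 0.1621, 0.1250, 0.1602], E[r] = 3.4805, γ^t·E[r] = 2.227500, running G = 8.440000
t=3: π = [0.2393, 0.1460, 0.1650, 0.1638, 0.1250, 0.1609], E[r] = 3.4724, γ^t·E[r] = 1.777875, running G = 10.217875
t=4: π = [0.2393, 0.1456, 0.1652, 0.1637, 0.1250, 0.1611], E[r] = 3.4727, γ^t·E[r] = 1.422413, running G = 11.640288
t=5: π = [0.2393, 0.1457, 0.1653, 0.1637, 0.1250, 0.1611], E[r] = 3.4727, γ^t·E[r] = 1.137949, running G = 12.778236
t=6: π = [0.2393, 0.1457, 0.1653, 0.1637, 0.1250, 0.1611], E[r] = 3.4727, γ^t·E[r] = 0.910352, running G = 13.688589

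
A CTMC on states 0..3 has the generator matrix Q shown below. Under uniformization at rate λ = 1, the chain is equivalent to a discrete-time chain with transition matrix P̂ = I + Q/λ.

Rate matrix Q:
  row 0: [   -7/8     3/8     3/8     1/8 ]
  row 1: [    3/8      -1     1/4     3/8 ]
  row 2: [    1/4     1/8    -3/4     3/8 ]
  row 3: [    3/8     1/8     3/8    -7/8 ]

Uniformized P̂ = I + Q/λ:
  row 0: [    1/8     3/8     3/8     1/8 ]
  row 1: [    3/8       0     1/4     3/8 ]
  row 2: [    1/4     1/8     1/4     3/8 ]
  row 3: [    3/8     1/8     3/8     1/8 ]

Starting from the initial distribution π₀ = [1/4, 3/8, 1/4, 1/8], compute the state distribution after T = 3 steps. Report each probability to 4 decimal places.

t=0: π = [0.2500, 0.3750, 0.2500, 0.1250]
t=1: π = [0.2813, 0.1406, 0.2969, 0.2813]
t=2: π = [0.2676, 0.1777, 0.3203, 0.2344]
t=3: π = [0.2681, 0.1697, 0.3127, 0.2495]

π = [0.2681, 0.1697, 0.3127, 0.2495]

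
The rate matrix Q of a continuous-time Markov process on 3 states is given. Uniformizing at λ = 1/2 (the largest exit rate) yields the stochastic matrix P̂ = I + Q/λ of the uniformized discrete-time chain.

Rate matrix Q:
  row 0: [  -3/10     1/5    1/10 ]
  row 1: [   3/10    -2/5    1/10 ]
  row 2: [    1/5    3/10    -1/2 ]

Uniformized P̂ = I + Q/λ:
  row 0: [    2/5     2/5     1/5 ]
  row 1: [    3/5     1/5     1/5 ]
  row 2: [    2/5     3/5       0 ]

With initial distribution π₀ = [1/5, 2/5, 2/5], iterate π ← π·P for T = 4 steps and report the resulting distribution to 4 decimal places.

π = [0.4733, 0.3597, 0.1670]

t=0: π = [0.2000, 0.4000, 0.4000]
t=1: π = [0.4800, 0.4000, 0.1200]
t=2: π = [0.4800, 0.3440, 0.1760]
t=3: π = [0.4688, 0.3664, 0.1648]
t=4: π = [0.4733, 0.3597, 0.1670]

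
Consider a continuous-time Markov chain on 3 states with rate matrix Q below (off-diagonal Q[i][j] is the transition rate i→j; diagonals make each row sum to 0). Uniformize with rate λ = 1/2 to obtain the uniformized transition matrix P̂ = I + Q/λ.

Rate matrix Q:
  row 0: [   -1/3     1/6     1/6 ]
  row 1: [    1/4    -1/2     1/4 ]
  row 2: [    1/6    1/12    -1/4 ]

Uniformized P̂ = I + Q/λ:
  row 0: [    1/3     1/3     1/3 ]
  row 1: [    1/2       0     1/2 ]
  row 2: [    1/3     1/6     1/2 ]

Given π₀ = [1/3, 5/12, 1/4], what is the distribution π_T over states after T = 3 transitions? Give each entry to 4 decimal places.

t=0: π = [0.3333, 0.4167, 0.2500]
t=1: π = [0.4028, 0.1528, 0.4444]
t=2: π = [0.3588, 0.2083, 0.4329]
t=3: π = [0.3681, 0.1917, 0.4402]

π = [0.3681, 0.1917, 0.4402]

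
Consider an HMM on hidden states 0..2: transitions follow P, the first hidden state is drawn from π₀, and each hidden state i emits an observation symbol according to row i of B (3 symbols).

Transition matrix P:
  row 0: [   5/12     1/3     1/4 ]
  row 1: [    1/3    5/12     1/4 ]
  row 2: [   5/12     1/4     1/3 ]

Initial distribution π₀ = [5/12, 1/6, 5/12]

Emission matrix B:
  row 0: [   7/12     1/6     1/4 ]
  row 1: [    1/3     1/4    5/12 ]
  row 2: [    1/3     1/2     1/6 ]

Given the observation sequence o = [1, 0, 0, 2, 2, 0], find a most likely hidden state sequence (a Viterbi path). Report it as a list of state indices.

path = [2, 0, 0, 1, 1, 0]

t=0: δ = [6.944e-02, 4.167e-02, 2.083e-01]  (obs o_0=1)
t=1: δ = [5.064e-02, 1.736e-02, 2.315e-02]  ψ = [2, 2, 2]  (obs o_1=0)
t=2: δ = [1.231e-02, 5.626e-03, 4.220e-03]  ψ = [0, 0, 0]  (obs o_2=0)
t=3: δ = [1.282e-03, 1.709e-03, 5.128e-04]  ψ = [0, 0, 0]  (obs o_3=2)
t=4: δ = [1.424e-04, 2.968e-04, 7.122e-05]  ψ = [1, 1, 1]  (obs o_4=2)
t=5: δ = [5.770e-05, 4.122e-05, 2.473e-05]  ψ = [1, 1, 1]  (obs o_5=0)
backtrack: best end state = 0; path = [2, 0, 0, 1, 1, 0]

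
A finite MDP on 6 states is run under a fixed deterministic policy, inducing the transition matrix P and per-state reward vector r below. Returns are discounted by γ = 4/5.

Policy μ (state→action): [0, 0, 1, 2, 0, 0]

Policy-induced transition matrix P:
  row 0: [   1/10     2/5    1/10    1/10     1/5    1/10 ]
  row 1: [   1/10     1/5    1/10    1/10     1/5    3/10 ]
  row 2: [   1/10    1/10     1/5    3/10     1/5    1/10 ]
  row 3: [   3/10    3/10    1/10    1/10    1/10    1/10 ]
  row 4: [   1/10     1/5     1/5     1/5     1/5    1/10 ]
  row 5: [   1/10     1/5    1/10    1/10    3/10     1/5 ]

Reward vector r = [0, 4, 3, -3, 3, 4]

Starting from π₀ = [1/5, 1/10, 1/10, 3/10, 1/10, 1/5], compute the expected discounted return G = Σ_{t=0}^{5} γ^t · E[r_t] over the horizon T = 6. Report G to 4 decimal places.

t=0: π = [0.2000, 0.1000, 0.1000, 0.3000, 0.1000, 0.2000], E[r] = 0.9000, γ^t·E[r] = 0.900000, running G = 0.900000
t=1: π = [0.1600, 0.2600, 0.1200, 0.1300, 0.1900, 0.1400], E[r] = 2.1400, γ^t·E[r] = 1.712000, running G = 2.612000
t=2: π = [0.1260, 0.2330, 0.1310, 0.1430, 0.2010, 0.1660], E[r] = 2.1630, γ^t·E[r] = 1.384320, running G = 3.996320
t=3: π = [0.1286, 0.2264, 0.1332, 0.1463, 0.2023, 0.1632], E[r] = 2.1260, γ^t·E[r] = 1.088512, running G = 5.084832
t=4: π = [0.1293, 0.2270, 0.1336, 0.1469, 0.2017, 0.1616], E[r] = 2.1196, γ^t·E[r] = 0.868200, running G = 5.953032
t=5: π = [0.1294, 0.2272, 0.1335, 0.1469, 0.2015, 0.1616], E[r] = 2.1194, γ^t·E[r] = 0.694470, running G = 6.647502

G = 6.6475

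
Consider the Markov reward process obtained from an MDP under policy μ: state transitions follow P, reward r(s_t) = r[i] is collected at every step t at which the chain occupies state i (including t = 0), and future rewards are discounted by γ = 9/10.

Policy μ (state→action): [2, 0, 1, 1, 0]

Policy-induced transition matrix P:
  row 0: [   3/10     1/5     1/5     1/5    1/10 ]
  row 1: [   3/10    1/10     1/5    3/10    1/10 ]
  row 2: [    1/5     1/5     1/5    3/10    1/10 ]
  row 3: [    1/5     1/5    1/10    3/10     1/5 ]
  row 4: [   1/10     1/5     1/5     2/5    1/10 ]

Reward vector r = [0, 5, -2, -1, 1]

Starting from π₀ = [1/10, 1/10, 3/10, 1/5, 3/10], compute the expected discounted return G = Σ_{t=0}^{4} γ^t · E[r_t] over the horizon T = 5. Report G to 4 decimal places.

t=0: π = [0.1000, 0.1000, 0.3000, 0.2000, 0.3000], E[r] = 0.0000, γ^t·E[r] = 0.000000, running G = 0.000000
t=1: π = [0.1900, 0.1900, 0.1800, 0.3200, 0.1200], E[r] = 0.3900, γ^t·E[r] = 0.351000, running G = 0.351000
t=2: π = [0.2260, 0.1810, 0.1680, 0.2930, 0.1320], E[r] = 0.4080, γ^t·E[r] = 0.330480, running G = 0.681480
t=3: π = [0.2275, 0.1819, 0.1707, 0.2906, 0.1293], E[r] = 0.4068, γ^t·E[r] = 0.296557, running G = 0.978037
t=4: π = [0.2280, 0.1818, 0.1709, 0.2902, 0.1291], E[r] = 0.4061, γ^t·E[r] = 0.266409, running G = 1.244447

G = 1.2444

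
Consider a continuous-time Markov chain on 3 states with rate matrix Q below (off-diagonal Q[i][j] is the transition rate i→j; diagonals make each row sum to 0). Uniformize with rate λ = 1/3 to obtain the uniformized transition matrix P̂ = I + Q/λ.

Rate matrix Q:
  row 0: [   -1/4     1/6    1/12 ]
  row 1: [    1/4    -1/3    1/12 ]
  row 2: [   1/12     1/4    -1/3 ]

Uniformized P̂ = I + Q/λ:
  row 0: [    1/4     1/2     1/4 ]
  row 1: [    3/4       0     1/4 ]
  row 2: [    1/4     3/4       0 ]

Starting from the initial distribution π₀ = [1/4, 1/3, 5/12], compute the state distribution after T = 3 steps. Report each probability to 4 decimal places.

π = [0.4089, 0.3945, 0.1966]

t=0: π = [0.2500, 0.3333, 0.4167]
t=1: π = [0.4167, 0.4375, 0.1458]
t=2: π = [0.4688, 0.3177, 0.2135]
t=3: π = [0.4089, 0.3945, 0.1966]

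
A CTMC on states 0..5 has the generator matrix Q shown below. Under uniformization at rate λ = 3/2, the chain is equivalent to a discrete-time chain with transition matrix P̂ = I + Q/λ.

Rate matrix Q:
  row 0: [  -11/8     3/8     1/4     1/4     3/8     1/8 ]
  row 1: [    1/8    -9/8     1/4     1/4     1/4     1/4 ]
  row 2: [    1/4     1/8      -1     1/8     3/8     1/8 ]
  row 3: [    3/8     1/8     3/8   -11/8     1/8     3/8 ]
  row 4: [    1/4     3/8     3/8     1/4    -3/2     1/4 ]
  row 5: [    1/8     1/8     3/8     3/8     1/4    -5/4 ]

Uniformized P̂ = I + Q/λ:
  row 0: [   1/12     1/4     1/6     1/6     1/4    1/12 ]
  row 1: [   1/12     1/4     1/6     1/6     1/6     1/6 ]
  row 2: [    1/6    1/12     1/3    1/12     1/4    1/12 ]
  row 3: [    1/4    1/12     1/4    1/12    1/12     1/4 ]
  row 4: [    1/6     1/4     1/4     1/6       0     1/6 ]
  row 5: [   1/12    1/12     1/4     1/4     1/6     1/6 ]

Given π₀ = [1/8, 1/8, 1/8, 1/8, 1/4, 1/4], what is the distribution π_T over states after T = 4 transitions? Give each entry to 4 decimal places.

t=0: π = [0.1250, 0.1250, 0.1250, 0.1250, 0.2500, 0.2500]
t=1: π = [0.1354, 0.1667, 0.2396, 0.1667, 0.1354, 0.1563]
t=2: π = [0.1424, 0.1563, 0.2448, 0.1458, 0.1615, 0.1493]
t=3: π = [0.1415, 0.1600, 0.2455, 0.1466, 0.1599, 0.1466]
t=4: π = [0.1415, 0.1602, 0.2453, 0.1462, 0.1601, 0.1466]

π = [0.1415, 0.1602, 0.2453, 0.1462, 0.1601, 0.1466]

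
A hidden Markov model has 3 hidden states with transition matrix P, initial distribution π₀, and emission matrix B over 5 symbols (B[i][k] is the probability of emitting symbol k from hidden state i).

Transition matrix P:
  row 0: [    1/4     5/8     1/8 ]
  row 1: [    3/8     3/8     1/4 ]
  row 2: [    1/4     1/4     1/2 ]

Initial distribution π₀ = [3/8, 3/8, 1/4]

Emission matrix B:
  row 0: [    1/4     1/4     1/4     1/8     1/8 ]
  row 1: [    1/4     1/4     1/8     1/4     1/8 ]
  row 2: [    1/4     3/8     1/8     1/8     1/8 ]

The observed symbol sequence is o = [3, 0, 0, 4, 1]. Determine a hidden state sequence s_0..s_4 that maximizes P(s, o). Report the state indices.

t=0: δ = [4.688e-02, 9.375e-02, 3.125e-02]  (obs o_0=3)
t=1: δ = [8.789e-03, 8.789e-03, 5.859e-03]  ψ = [1, 1, 1]  (obs o_1=0)
t=2: δ = [8.240e-04, 1.373e-03, 7.324e-04]  ψ = [1, 0, 2]  (obs o_2=0)
t=3: δ = [6.437e-05, 6.437e-05, 4.578e-05]  ψ = [1, 0, 2]  (obs o_3=4)
t=4: δ = [6.035e-06, 1.006e-05, 8.583e-06]  ψ = [1, 0, 2]  (obs o_4=1)
backtrack: best end state = 1; path = [1, 0, 1, 0, 1]

path = [1, 0, 1, 0, 1]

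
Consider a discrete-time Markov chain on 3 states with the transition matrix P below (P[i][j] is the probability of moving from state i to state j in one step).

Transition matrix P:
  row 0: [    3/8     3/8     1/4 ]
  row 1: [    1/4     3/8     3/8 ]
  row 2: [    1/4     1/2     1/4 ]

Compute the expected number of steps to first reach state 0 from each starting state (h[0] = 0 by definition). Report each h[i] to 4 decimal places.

h = [0.0000, 4.0000, 4.0000]

First-step conditioning: h[0] = 0; for i ≠ 0, h[i] = 1 + Σ_k P[i][k]·h[k].
  h[1] = 1 + 3/8·h[1] + 3/8·h[2]
  h[2] = 1 + 1/2·h[1] + 1/4·h[2]
Solving the 2×2 linear system over states ≠ 0 gives exactly h = [0, 4, 4] (h[0] = 0 is the target).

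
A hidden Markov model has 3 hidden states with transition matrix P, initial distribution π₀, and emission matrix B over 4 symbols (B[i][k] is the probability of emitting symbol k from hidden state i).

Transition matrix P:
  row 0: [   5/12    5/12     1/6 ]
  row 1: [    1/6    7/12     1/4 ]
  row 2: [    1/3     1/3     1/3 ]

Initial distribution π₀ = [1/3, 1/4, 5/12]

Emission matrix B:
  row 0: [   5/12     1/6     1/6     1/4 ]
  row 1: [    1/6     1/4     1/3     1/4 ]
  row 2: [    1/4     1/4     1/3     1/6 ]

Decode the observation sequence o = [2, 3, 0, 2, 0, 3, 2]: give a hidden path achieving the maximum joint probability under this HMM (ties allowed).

t=0: δ = [5.556e-02, 8.333e-02, 1.389e-01]  (obs o_0=2)
t=1: δ = [1.157e-02, 1.215e-02, 7.716e-03]  ψ = [2, 1, 2]  (obs o_1=3)
t=2: δ = [2.009e-03, 1.182e-03, 7.595e-04]  ψ = [0, 1, 1]  (obs o_2=0)
t=3: δ = [1.395e-04, 2.791e-04, 1.116e-04]  ψ = [0, 0, 0]  (obs o_3=2)
t=4: δ = [2.423e-05, 2.713e-05, 1.744e-05]  ψ = [0, 1, 1]  (obs o_4=0)
t=5: δ = [2.524e-06, 3.957e-06, 1.131e-06]  ψ = [0, 1, 1]  (obs o_5=3)
t=6: δ = [1.752e-07, 7.694e-07, 3.297e-07]  ψ = [0, 1, 1]  (obs o_6=2)
backtrack: best end state = 1; path = [2, 0, 0, 1, 1, 1, 1]

path = [2, 0, 0, 1, 1, 1, 1]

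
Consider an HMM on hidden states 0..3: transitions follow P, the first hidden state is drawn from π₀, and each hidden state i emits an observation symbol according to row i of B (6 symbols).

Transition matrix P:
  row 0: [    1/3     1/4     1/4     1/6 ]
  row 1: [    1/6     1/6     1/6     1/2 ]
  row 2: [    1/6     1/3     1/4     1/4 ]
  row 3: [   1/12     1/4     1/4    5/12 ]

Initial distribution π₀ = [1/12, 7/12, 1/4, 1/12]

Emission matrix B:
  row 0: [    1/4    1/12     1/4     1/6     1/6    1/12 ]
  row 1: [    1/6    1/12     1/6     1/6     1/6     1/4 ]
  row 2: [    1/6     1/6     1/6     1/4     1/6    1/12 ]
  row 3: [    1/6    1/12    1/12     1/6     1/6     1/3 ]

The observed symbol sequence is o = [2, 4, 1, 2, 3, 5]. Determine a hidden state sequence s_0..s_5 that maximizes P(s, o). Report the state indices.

path = [1, 3, 2, 1, 3, 3]

t=0: δ = [2.083e-02, 9.722e-02, 4.167e-02, 6.944e-03]  (obs o_0=2)
t=1: δ = [2.701e-03, 2.701e-03, 2.701e-03, 8.102e-03]  ψ = [1, 1, 1, 1]  (obs o_1=4)
t=2: δ = [7.502e-05, 1.688e-04, 3.376e-04, 2.813e-04]  ψ = [0, 3, 3, 3]  (obs o_2=1)
t=3: δ = [1.407e-05, 1.875e-05, 1.407e-05, 9.768e-06]  ψ = [2, 2, 2, 3]  (obs o_3=2)
t=4: δ = [7.814e-07, 7.814e-07, 8.791e-07, 1.563e-06]  ψ = [0, 2, 0, 1]  (obs o_4=3)
t=5: δ = [2.171e-08, 9.768e-08, 3.256e-08, 2.171e-07]  ψ = [0, 3, 3, 3]  (obs o_5=5)
backtrack: best end state = 3; path = [1, 3, 2, 1, 3, 3]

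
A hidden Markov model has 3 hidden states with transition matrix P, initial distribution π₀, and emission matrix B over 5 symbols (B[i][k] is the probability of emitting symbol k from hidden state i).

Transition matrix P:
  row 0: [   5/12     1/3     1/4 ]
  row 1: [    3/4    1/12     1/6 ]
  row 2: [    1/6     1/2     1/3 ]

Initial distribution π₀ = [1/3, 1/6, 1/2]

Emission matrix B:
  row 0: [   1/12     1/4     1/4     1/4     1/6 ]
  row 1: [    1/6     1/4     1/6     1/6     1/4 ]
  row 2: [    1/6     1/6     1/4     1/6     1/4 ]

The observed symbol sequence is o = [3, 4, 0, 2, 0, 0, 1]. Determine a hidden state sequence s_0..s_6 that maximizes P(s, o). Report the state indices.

path = [2, 2, 1, 0, 2, 1, 0]

t=0: δ = [8.333e-02, 2.778e-02, 8.333e-02]  (obs o_0=3)
t=1: δ = [5.787e-03, 1.042e-02, 6.944e-03]  ψ = [0, 2, 2]  (obs o_1=4)
t=2: δ = [6.510e-04, 5.787e-04, 3.858e-04]  ψ = [1, 2, 2]  (obs o_2=0)
t=3: δ = [1.085e-04, 3.617e-05, 4.069e-05]  ψ = [1, 0, 0]  (obs o_3=2)
t=4: δ = [3.768e-06, 6.028e-06, 4.521e-06]  ψ = [0, 0, 0]  (obs o_4=0)
t=5: δ = [3.768e-07, 3.768e-07, 2.512e-07]  ψ = [1, 2, 2]  (obs o_5=0)
t=6: δ = [7.064e-08, 3.140e-08, 1.570e-08]  ψ = [1, 0, 0]  (obs o_6=1)
backtrack: best end state = 0; path = [2, 2, 1, 0, 2, 1, 0]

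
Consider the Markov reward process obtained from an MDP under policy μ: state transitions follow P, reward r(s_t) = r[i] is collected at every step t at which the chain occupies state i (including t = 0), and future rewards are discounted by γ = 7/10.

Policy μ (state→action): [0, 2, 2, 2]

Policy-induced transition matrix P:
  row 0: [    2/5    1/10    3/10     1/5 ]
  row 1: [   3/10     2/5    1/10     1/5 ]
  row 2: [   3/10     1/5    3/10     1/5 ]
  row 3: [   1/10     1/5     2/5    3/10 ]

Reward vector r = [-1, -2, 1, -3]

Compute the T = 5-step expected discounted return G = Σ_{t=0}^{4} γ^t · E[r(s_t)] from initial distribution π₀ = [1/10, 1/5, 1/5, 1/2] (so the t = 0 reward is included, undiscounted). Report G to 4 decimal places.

t=0: π = [0.1000, 0.2000, 0.2000, 0.5000], E[r] = -1.8000, γ^t·E[r] = -1.800000, running G = -1.800000
t=1: π = [0.2100, 0.2300, 0.3100, 0.2500], E[r] = -1.1100, γ^t·E[r] = -0.777000, running G = -2.577000
t=2: π = [0.2710, 0.2250, 0.2790, 0.2250], E[r] = -1.1170, γ^t·E[r] = -0.547330, running G = -3.124330
t=3: π = [0.2821, 0.2179, 0.2775, 0.2225], E[r] = -1.1079, γ^t·E[r] = -0.380010, running G = -3.504340
t=4: π = [0.2837, 0.2154, 0.2787, 0.2223], E[r] = -1.1025, γ^t·E[r] = -0.264717, running G = -3.769057

G = -3.7691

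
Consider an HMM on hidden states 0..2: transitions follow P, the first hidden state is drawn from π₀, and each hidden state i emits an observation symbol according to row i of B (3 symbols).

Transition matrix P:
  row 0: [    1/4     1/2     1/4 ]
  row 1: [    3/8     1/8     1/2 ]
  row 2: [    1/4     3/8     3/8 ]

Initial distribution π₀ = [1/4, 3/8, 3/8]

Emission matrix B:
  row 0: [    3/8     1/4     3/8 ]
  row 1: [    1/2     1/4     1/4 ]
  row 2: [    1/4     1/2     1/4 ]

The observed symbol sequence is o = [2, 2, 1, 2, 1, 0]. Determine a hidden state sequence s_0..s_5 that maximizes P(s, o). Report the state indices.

t=0: δ = [9.375e-02, 9.375e-02, 9.375e-02]  (obs o_0=2)
t=1: δ = [1.318e-02, 1.172e-02, 1.172e-02]  ψ = [1, 0, 1]  (obs o_1=2)
t=2: δ = [1.099e-03, 1.648e-03, 2.930e-03]  ψ = [1, 0, 1]  (obs o_2=1)
t=3: δ = [2.747e-04, 2.747e-04, 2.747e-04]  ψ = [2, 2, 2]  (obs o_3=2)
t=4: δ = [2.575e-05, 3.433e-05, 6.866e-05]  ψ = [1, 0, 1]  (obs o_4=1)
t=5: δ = [6.437e-06, 1.287e-05, 6.437e-06]  ψ = [2, 2, 2]  (obs o_5=0)
backtrack: best end state = 1; path = [0, 1, 2, 1, 2, 1]

path = [0, 1, 2, 1, 2, 1]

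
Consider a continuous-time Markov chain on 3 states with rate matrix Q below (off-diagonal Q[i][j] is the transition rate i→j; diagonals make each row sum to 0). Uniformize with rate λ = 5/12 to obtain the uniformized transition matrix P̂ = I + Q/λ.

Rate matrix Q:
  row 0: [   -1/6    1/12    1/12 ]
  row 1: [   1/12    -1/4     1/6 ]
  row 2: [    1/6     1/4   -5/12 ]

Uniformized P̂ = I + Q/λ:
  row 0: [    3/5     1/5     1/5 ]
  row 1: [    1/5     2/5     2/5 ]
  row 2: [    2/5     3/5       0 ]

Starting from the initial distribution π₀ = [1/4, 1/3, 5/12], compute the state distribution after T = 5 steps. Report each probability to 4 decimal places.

t=0: π = [0.2500, 0.3333, 0.4167]
t=1: π = [0.3833, 0.4333, 0.1833]
t=2: π = [0.3900, 0.3600, 0.2500]
t=3: π = [0.4060, 0.3720, 0.2220]
t=4: π = [0.4068, 0.3632, 0.2300]
t=5: π = [0.4087, 0.3646, 0.2266]

π = [0.4087, 0.3646, 0.2266]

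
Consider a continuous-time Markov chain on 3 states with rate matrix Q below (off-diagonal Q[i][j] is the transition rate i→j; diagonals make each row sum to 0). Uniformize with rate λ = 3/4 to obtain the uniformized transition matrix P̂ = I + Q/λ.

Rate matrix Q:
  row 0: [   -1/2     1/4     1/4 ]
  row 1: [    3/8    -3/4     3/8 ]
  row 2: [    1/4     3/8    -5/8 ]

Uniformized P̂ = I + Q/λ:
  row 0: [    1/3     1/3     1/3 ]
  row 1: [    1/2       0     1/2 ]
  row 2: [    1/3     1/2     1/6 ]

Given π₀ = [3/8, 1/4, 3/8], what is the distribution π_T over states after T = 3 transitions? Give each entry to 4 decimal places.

t=0: π = [0.3750, 0.2500, 0.3750]
t=1: π = [0.3750, 0.3125, 0.3125]
t=2: π = [0.3854, 0.2813, 0.3333]
t=3: π = [0.3802, 0.2951, 0.3247]

π = [0.3802, 0.2951, 0.3247]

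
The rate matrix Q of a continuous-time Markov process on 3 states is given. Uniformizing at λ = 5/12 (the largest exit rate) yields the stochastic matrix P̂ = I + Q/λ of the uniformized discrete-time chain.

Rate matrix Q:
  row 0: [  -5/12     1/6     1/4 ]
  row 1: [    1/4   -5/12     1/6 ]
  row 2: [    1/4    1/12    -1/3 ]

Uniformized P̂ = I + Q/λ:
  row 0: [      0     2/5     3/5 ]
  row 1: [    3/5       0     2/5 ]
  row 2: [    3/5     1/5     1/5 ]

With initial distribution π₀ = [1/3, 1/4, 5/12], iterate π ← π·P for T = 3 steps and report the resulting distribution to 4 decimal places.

π = [0.3840, 0.2247, 0.3913]

t=0: π = [0.3333, 0.2500, 0.4167]
t=1: π = [0.4000, 0.2167, 0.3833]
t=2: π = [0.3600, 0.2367, 0.4033]
t=3: π = [0.3840, 0.2247, 0.3913]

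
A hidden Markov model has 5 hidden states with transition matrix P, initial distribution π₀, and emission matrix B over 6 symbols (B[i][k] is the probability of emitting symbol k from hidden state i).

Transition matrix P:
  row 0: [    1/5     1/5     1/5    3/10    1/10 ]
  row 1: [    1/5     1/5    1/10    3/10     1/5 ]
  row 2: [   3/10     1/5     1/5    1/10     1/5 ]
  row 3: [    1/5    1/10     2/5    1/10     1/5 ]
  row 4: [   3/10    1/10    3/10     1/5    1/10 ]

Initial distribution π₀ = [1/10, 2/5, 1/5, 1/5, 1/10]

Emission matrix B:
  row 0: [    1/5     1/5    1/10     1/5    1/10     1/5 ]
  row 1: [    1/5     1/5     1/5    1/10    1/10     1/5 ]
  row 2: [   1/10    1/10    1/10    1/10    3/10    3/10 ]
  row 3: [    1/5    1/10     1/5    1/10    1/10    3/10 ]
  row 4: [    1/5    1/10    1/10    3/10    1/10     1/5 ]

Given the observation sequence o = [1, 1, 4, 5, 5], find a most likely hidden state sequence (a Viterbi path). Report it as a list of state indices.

t=0: δ = [2.000e-02, 8.000e-02, 2.000e-02, 2.000e-02, 1.000e-02]  (obs o_0=1)
t=1: δ = [3.200e-03, 3.200e-03, 8.000e-04, 2.400e-03, 1.600e-03]  ψ = [1, 1, 1, 1, 1]  (obs o_1=1)
t=2: δ = [6.400e-05, 6.400e-05, 2.880e-04, 9.600e-05, 6.400e-05]  ψ = [0, 0, 3, 0, 1]  (obs o_2=4)
t=3: δ = [1.728e-05, 1.152e-05, 1.728e-05, 8.640e-06, 1.152e-05]  ψ = [2, 2, 2, 2, 2]  (obs o_3=5)
t=4: δ = [1.037e-06, 6.912e-07, 1.037e-06, 1.555e-06, 6.912e-07]  ψ = [2, 0, 0, 0, 2]  (obs o_4=5)
backtrack: best end state = 3; path = [1, 3, 2, 0, 3]

path = [1, 3, 2, 0, 3]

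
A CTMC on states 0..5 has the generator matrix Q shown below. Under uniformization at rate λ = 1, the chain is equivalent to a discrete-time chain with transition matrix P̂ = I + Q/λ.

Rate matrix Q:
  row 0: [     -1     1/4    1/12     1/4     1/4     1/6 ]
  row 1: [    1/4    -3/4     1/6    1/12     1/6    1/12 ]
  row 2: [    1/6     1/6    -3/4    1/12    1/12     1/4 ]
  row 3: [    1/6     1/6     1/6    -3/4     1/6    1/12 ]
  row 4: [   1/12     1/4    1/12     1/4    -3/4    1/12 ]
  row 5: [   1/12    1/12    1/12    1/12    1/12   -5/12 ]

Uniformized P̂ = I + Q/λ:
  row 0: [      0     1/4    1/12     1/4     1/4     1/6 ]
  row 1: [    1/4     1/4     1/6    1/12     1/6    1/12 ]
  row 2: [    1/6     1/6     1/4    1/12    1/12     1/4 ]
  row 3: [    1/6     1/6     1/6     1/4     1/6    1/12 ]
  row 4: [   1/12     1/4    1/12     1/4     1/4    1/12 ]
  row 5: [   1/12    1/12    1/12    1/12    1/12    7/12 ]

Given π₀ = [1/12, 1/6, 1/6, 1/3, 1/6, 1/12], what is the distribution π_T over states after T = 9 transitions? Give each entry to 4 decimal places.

t=0: π = [0.0833, 0.1667, 0.1667, 0.3333, 0.1667, 0.0833]
t=1: π = [0.1458, 0.1944, 0.1528, 0.1806, 0.1667, 0.1597]
t=2: π = [0.1314, 0.1956, 0.1400, 0.1655, 0.1667, 0.2008]
t=3: π = [0.1304, 0.1911, 0.1368, 0.1606, 0.1631, 0.2180]
t=4: π = [0.1291, 0.1889, 0.1354, 0.1590, 0.1616, 0.2260]
t=5: π = [0.1286, 0.1878, 0.1349, 0.1583, 0.1608, 0.2297]
t=6: π = [0.1283, 0.1873, 0.1347, 0.1579, 0.1604, 0.2314]
t=7: π = [0.1282, 0.1871, 0.1345, 0.1578, 0.1602, 0.2322]
t=8: π = [0.1282, 0.1869, 0.1345, 0.1577, 0.1601, 0.2325]
t=9: π = [0.1282, 0.1869, 0.1345, 0.1577, 0.1601, 0.2327]

π = [0.1282, 0.1869, 0.1345, 0.1577, 0.1601, 0.2327]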